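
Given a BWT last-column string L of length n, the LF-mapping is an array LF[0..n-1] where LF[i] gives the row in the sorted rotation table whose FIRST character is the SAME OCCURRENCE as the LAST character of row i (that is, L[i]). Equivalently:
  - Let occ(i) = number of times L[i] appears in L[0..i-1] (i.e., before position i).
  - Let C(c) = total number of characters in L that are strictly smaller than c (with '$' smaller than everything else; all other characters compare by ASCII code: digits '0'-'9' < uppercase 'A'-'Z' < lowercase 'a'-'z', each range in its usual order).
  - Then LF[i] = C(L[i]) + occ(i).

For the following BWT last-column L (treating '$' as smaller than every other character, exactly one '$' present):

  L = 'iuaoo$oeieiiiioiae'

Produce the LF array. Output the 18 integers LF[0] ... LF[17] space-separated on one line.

Char counts: '$':1, 'a':2, 'e':3, 'i':7, 'o':4, 'u':1
C (first-col start): C('$')=0, C('a')=1, C('e')=3, C('i')=6, C('o')=13, C('u')=17
L[0]='i': occ=0, LF[0]=C('i')+0=6+0=6
L[1]='u': occ=0, LF[1]=C('u')+0=17+0=17
L[2]='a': occ=0, LF[2]=C('a')+0=1+0=1
L[3]='o': occ=0, LF[3]=C('o')+0=13+0=13
L[4]='o': occ=1, LF[4]=C('o')+1=13+1=14
L[5]='$': occ=0, LF[5]=C('$')+0=0+0=0
L[6]='o': occ=2, LF[6]=C('o')+2=13+2=15
L[7]='e': occ=0, LF[7]=C('e')+0=3+0=3
L[8]='i': occ=1, LF[8]=C('i')+1=6+1=7
L[9]='e': occ=1, LF[9]=C('e')+1=3+1=4
L[10]='i': occ=2, LF[10]=C('i')+2=6+2=8
L[11]='i': occ=3, LF[11]=C('i')+3=6+3=9
L[12]='i': occ=4, LF[12]=C('i')+4=6+4=10
L[13]='i': occ=5, LF[13]=C('i')+5=6+5=11
L[14]='o': occ=3, LF[14]=C('o')+3=13+3=16
L[15]='i': occ=6, LF[15]=C('i')+6=6+6=12
L[16]='a': occ=1, LF[16]=C('a')+1=1+1=2
L[17]='e': occ=2, LF[17]=C('e')+2=3+2=5

Answer: 6 17 1 13 14 0 15 3 7 4 8 9 10 11 16 12 2 5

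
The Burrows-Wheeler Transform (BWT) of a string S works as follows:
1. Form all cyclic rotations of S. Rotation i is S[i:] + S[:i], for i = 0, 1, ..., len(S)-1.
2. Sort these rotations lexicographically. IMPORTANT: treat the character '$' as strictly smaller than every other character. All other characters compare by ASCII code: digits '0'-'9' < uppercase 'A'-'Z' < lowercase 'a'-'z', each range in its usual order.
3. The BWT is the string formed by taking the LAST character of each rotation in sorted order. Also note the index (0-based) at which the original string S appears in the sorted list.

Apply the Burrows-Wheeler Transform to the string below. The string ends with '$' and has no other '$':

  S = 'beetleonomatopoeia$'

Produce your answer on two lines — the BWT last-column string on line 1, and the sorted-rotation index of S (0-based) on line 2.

Answer: aim$boleetoopnetoea
3

Derivation:
All 19 rotations (rotation i = S[i:]+S[:i]):
  rot[0] = beetleonomatopoeia$
  rot[1] = eetleonomatopoeia$b
  rot[2] = etleonomatopoeia$be
  rot[3] = tleonomatopoeia$bee
  rot[4] = leonomatopoeia$beet
  rot[5] = eonomatopoeia$beetl
  rot[6] = onomatopoeia$beetle
  rot[7] = nomatopoeia$beetleo
  rot[8] = omatopoeia$beetleon
  rot[9] = matopoeia$beetleono
  rot[10] = atopoeia$beetleonom
  rot[11] = topoeia$beetleonoma
  rot[12] = opoeia$beetleonomat
  rot[13] = poeia$beetleonomato
  rot[14] = oeia$beetleonomatop
  rot[15] = eia$beetleonomatopo
  rot[16] = ia$beetleonomatopoe
  rot[17] = a$beetleonomatopoei
  rot[18] = $beetleonomatopoeia
Sorted (with $ < everything):
  sorted[0] = $beetleonomatopoeia  (last char: 'a')
  sorted[1] = a$beetleonomatopoei  (last char: 'i')
  sorted[2] = atopoeia$beetleonom  (last char: 'm')
  sorted[3] = beetleonomatopoeia$  (last char: '$')
  sorted[4] = eetleonomatopoeia$b  (last char: 'b')
  sorted[5] = eia$beetleonomatopo  (last char: 'o')
  sorted[6] = eonomatopoeia$beetl  (last char: 'l')
  sorted[7] = etleonomatopoeia$be  (last char: 'e')
  sorted[8] = ia$beetleonomatopoe  (last char: 'e')
  sorted[9] = leonomatopoeia$beet  (last char: 't')
  sorted[10] = matopoeia$beetleono  (last char: 'o')
  sorted[11] = nomatopoeia$beetleo  (last char: 'o')
  sorted[12] = oeia$beetleonomatop  (last char: 'p')
  sorted[13] = omatopoeia$beetleon  (last char: 'n')
  sorted[14] = onomatopoeia$beetle  (last char: 'e')
  sorted[15] = opoeia$beetleonomat  (last char: 't')
  sorted[16] = poeia$beetleonomato  (last char: 'o')
  sorted[17] = tleonomatopoeia$bee  (last char: 'e')
  sorted[18] = topoeia$beetleonoma  (last char: 'a')
Last column: aim$boleetoopnetoea
Original string S is at sorted index 3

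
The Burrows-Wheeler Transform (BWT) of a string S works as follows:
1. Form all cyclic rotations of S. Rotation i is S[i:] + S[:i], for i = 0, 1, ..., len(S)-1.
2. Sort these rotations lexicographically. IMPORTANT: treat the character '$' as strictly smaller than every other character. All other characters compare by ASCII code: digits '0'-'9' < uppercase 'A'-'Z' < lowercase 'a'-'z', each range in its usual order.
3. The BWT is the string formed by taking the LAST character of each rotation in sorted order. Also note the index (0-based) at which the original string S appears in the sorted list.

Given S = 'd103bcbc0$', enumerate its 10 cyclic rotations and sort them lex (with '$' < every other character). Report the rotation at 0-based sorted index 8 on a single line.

All 10 rotations (rotation i = S[i:]+S[:i]):
  rot[0] = d103bcbc0$
  rot[1] = 103bcbc0$d
  rot[2] = 03bcbc0$d1
  rot[3] = 3bcbc0$d10
  rot[4] = bcbc0$d103
  rot[5] = cbc0$d103b
  rot[6] = bc0$d103bc
  rot[7] = c0$d103bcb
  rot[8] = 0$d103bcbc
  rot[9] = $d103bcbc0
Sorted (with $ < everything):
  sorted[0] = $d103bcbc0
  sorted[1] = 0$d103bcbc
  sorted[2] = 03bcbc0$d1
  sorted[3] = 103bcbc0$d
  sorted[4] = 3bcbc0$d10
  sorted[5] = bc0$d103bc
  sorted[6] = bcbc0$d103
  sorted[7] = c0$d103bcb
  sorted[8] = cbc0$d103b
  sorted[9] = d103bcbc0$
sorted[8] = cbc0$d103b

Answer: cbc0$d103b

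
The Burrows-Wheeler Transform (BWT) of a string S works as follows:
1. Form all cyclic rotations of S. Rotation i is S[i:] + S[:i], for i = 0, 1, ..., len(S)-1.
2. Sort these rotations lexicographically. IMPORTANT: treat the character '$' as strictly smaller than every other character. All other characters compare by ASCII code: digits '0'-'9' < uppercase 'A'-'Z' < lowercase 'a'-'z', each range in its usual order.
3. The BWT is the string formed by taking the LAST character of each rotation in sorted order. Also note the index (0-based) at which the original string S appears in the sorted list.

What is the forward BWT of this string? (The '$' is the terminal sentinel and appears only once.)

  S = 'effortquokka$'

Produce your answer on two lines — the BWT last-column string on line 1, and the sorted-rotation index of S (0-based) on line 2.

Answer: ak$efkouftorq
2

Derivation:
All 13 rotations (rotation i = S[i:]+S[:i]):
  rot[0] = effortquokka$
  rot[1] = ffortquokka$e
  rot[2] = fortquokka$ef
  rot[3] = ortquokka$eff
  rot[4] = rtquokka$effo
  rot[5] = tquokka$effor
  rot[6] = quokka$effort
  rot[7] = uokka$effortq
  rot[8] = okka$effortqu
  rot[9] = kka$effortquo
  rot[10] = ka$effortquok
  rot[11] = a$effortquokk
  rot[12] = $effortquokka
Sorted (with $ < everything):
  sorted[0] = $effortquokka  (last char: 'a')
  sorted[1] = a$effortquokk  (last char: 'k')
  sorted[2] = effortquokka$  (last char: '$')
  sorted[3] = ffortquokka$e  (last char: 'e')
  sorted[4] = fortquokka$ef  (last char: 'f')
  sorted[5] = ka$effortquok  (last char: 'k')
  sorted[6] = kka$effortquo  (last char: 'o')
  sorted[7] = okka$effortqu  (last char: 'u')
  sorted[8] = ortquokka$eff  (last char: 'f')
  sorted[9] = quokka$effort  (last char: 't')
  sorted[10] = rtquokka$effo  (last char: 'o')
  sorted[11] = tquokka$effor  (last char: 'r')
  sorted[12] = uokka$effortq  (last char: 'q')
Last column: ak$efkouftorq
Original string S is at sorted index 2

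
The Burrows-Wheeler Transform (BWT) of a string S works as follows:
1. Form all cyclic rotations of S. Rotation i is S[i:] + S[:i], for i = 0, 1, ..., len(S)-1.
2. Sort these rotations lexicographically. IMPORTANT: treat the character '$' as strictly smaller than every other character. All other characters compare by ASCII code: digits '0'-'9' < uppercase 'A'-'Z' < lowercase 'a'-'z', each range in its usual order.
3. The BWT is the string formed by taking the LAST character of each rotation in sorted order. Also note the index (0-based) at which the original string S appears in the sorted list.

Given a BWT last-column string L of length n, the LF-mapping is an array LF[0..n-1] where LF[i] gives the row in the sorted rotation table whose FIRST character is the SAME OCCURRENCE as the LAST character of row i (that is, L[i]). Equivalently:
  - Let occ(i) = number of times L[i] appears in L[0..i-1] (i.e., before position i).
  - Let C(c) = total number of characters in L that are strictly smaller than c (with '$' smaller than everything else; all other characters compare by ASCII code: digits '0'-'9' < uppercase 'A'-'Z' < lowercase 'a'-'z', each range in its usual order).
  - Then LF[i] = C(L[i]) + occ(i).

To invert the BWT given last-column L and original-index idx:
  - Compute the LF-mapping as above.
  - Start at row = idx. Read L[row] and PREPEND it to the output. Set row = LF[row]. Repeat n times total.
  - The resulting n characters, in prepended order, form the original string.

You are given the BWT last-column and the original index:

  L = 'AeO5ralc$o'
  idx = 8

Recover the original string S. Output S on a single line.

LF mapping: 2 6 3 1 9 4 7 5 0 8
Walk LF starting at row 8, prepending L[row]:
  step 1: row=8, L[8]='$', prepend. Next row=LF[8]=0
  step 2: row=0, L[0]='A', prepend. Next row=LF[0]=2
  step 3: row=2, L[2]='O', prepend. Next row=LF[2]=3
  step 4: row=3, L[3]='5', prepend. Next row=LF[3]=1
  step 5: row=1, L[1]='e', prepend. Next row=LF[1]=6
  step 6: row=6, L[6]='l', prepend. Next row=LF[6]=7
  step 7: row=7, L[7]='c', prepend. Next row=LF[7]=5
  step 8: row=5, L[5]='a', prepend. Next row=LF[5]=4
  step 9: row=4, L[4]='r', prepend. Next row=LF[4]=9
  step 10: row=9, L[9]='o', prepend. Next row=LF[9]=8
Reversed output: oracle5OA$

Answer: oracle5OA$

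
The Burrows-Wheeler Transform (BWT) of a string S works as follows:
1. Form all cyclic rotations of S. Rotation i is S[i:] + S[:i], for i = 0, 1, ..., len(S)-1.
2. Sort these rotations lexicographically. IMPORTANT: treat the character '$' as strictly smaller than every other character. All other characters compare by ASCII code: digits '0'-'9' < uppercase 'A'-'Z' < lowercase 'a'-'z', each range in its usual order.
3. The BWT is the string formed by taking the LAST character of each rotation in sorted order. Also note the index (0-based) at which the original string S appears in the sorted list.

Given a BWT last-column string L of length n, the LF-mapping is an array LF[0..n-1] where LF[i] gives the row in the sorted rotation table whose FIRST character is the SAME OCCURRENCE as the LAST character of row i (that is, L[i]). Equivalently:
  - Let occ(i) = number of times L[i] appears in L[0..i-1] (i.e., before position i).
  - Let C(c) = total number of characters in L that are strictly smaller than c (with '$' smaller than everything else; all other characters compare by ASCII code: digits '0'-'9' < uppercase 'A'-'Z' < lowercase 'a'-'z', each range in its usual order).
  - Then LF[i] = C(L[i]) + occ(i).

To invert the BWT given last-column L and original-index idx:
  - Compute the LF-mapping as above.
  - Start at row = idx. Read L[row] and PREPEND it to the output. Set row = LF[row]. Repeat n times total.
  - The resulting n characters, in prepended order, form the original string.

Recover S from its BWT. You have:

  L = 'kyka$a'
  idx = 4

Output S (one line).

LF mapping: 3 5 4 1 0 2
Walk LF starting at row 4, prepending L[row]:
  step 1: row=4, L[4]='$', prepend. Next row=LF[4]=0
  step 2: row=0, L[0]='k', prepend. Next row=LF[0]=3
  step 3: row=3, L[3]='a', prepend. Next row=LF[3]=1
  step 4: row=1, L[1]='y', prepend. Next row=LF[1]=5
  step 5: row=5, L[5]='a', prepend. Next row=LF[5]=2
  step 6: row=2, L[2]='k', prepend. Next row=LF[2]=4
Reversed output: kayak$

Answer: kayak$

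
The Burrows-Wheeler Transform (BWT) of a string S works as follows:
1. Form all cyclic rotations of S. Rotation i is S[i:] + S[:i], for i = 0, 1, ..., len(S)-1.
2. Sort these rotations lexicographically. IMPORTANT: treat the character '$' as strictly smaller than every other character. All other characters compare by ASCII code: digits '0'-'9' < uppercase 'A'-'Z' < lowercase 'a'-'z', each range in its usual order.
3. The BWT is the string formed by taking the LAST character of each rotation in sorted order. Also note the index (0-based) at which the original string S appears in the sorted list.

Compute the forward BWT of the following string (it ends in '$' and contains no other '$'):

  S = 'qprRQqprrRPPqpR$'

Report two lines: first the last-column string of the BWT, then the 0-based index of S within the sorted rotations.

All 16 rotations (rotation i = S[i:]+S[:i]):
  rot[0] = qprRQqprrRPPqpR$
  rot[1] = prRQqprrRPPqpR$q
  rot[2] = rRQqprrRPPqpR$qp
  rot[3] = RQqprrRPPqpR$qpr
  rot[4] = QqprrRPPqpR$qprR
  rot[5] = qprrRPPqpR$qprRQ
  rot[6] = prrRPPqpR$qprRQq
  rot[7] = rrRPPqpR$qprRQqp
  rot[8] = rRPPqpR$qprRQqpr
  rot[9] = RPPqpR$qprRQqprr
  rot[10] = PPqpR$qprRQqprrR
  rot[11] = PqpR$qprRQqprrRP
  rot[12] = qpR$qprRQqprrRPP
  rot[13] = pR$qprRQqprrRPPq
  rot[14] = R$qprRQqprrRPPqp
  rot[15] = $qprRQqprrRPPqpR
Sorted (with $ < everything):
  sorted[0] = $qprRQqprrRPPqpR  (last char: 'R')
  sorted[1] = PPqpR$qprRQqprrR  (last char: 'R')
  sorted[2] = PqpR$qprRQqprrRP  (last char: 'P')
  sorted[3] = QqprrRPPqpR$qprR  (last char: 'R')
  sorted[4] = R$qprRQqprrRPPqp  (last char: 'p')
  sorted[5] = RPPqpR$qprRQqprr  (last char: 'r')
  sorted[6] = RQqprrRPPqpR$qpr  (last char: 'r')
  sorted[7] = pR$qprRQqprrRPPq  (last char: 'q')
  sorted[8] = prRQqprrRPPqpR$q  (last char: 'q')
  sorted[9] = prrRPPqpR$qprRQq  (last char: 'q')
  sorted[10] = qpR$qprRQqprrRPP  (last char: 'P')
  sorted[11] = qprRQqprrRPPqpR$  (last char: '$')
  sorted[12] = qprrRPPqpR$qprRQ  (last char: 'Q')
  sorted[13] = rRPPqpR$qprRQqpr  (last char: 'r')
  sorted[14] = rRQqprrRPPqpR$qp  (last char: 'p')
  sorted[15] = rrRPPqpR$qprRQqp  (last char: 'p')
Last column: RRPRprrqqqP$Qrpp
Original string S is at sorted index 11

Answer: RRPRprrqqqP$Qrpp
11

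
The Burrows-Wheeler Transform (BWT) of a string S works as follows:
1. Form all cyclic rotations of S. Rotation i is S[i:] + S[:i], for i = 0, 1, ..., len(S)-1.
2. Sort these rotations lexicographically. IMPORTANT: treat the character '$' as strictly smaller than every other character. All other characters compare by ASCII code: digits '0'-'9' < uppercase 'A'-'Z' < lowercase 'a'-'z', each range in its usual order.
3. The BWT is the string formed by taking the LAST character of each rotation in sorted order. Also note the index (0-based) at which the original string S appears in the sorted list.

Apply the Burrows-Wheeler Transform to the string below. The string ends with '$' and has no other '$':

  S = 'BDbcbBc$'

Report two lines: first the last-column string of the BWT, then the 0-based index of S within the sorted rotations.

All 8 rotations (rotation i = S[i:]+S[:i]):
  rot[0] = BDbcbBc$
  rot[1] = DbcbBc$B
  rot[2] = bcbBc$BD
  rot[3] = cbBc$BDb
  rot[4] = bBc$BDbc
  rot[5] = Bc$BDbcb
  rot[6] = c$BDbcbB
  rot[7] = $BDbcbBc
Sorted (with $ < everything):
  sorted[0] = $BDbcbBc  (last char: 'c')
  sorted[1] = BDbcbBc$  (last char: '$')
  sorted[2] = Bc$BDbcb  (last char: 'b')
  sorted[3] = DbcbBc$B  (last char: 'B')
  sorted[4] = bBc$BDbc  (last char: 'c')
  sorted[5] = bcbBc$BD  (last char: 'D')
  sorted[6] = c$BDbcbB  (last char: 'B')
  sorted[7] = cbBc$BDb  (last char: 'b')
Last column: c$bBcDBb
Original string S is at sorted index 1

Answer: c$bBcDBb
1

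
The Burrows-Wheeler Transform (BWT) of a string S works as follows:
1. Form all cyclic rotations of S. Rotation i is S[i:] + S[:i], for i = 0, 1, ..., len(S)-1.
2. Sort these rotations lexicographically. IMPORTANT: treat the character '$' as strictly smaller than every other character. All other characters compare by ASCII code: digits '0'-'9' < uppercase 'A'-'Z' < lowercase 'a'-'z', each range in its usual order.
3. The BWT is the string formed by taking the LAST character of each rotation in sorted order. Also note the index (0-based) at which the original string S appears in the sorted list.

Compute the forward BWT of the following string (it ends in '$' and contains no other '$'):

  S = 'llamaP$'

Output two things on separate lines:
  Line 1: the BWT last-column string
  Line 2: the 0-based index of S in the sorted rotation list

All 7 rotations (rotation i = S[i:]+S[:i]):
  rot[0] = llamaP$
  rot[1] = lamaP$l
  rot[2] = amaP$ll
  rot[3] = maP$lla
  rot[4] = aP$llam
  rot[5] = P$llama
  rot[6] = $llamaP
Sorted (with $ < everything):
  sorted[0] = $llamaP  (last char: 'P')
  sorted[1] = P$llama  (last char: 'a')
  sorted[2] = aP$llam  (last char: 'm')
  sorted[3] = amaP$ll  (last char: 'l')
  sorted[4] = lamaP$l  (last char: 'l')
  sorted[5] = llamaP$  (last char: '$')
  sorted[6] = maP$lla  (last char: 'a')
Last column: Pamll$a
Original string S is at sorted index 5

Answer: Pamll$a
5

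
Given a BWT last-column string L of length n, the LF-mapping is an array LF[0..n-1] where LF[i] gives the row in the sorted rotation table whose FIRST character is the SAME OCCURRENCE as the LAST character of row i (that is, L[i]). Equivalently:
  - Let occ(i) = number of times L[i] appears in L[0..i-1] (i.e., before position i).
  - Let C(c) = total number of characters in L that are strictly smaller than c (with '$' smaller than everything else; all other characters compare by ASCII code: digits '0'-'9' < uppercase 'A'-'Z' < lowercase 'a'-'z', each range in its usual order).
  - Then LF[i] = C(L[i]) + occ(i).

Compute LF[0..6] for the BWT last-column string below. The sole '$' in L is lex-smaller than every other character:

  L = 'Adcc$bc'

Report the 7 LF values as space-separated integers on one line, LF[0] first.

Char counts: '$':1, 'A':1, 'b':1, 'c':3, 'd':1
C (first-col start): C('$')=0, C('A')=1, C('b')=2, C('c')=3, C('d')=6
L[0]='A': occ=0, LF[0]=C('A')+0=1+0=1
L[1]='d': occ=0, LF[1]=C('d')+0=6+0=6
L[2]='c': occ=0, LF[2]=C('c')+0=3+0=3
L[3]='c': occ=1, LF[3]=C('c')+1=3+1=4
L[4]='$': occ=0, LF[4]=C('$')+0=0+0=0
L[5]='b': occ=0, LF[5]=C('b')+0=2+0=2
L[6]='c': occ=2, LF[6]=C('c')+2=3+2=5

Answer: 1 6 3 4 0 2 5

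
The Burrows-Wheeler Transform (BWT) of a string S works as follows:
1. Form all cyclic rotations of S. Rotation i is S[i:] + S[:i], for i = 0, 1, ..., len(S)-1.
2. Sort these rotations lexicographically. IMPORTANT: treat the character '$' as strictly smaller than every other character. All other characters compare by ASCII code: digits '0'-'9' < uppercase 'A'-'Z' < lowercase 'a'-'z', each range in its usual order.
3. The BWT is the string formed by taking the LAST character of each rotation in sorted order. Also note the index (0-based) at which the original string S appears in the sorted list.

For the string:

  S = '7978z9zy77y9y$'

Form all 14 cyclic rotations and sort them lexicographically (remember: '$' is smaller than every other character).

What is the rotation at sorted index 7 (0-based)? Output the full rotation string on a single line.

Answer: 9y$7978z9zy77y

Derivation:
All 14 rotations (rotation i = S[i:]+S[:i]):
  rot[0] = 7978z9zy77y9y$
  rot[1] = 978z9zy77y9y$7
  rot[2] = 78z9zy77y9y$79
  rot[3] = 8z9zy77y9y$797
  rot[4] = z9zy77y9y$7978
  rot[5] = 9zy77y9y$7978z
  rot[6] = zy77y9y$7978z9
  rot[7] = y77y9y$7978z9z
  rot[8] = 77y9y$7978z9zy
  rot[9] = 7y9y$7978z9zy7
  rot[10] = y9y$7978z9zy77
  rot[11] = 9y$7978z9zy77y
  rot[12] = y$7978z9zy77y9
  rot[13] = $7978z9zy77y9y
Sorted (with $ < everything):
  sorted[0] = $7978z9zy77y9y
  sorted[1] = 77y9y$7978z9zy
  sorted[2] = 78z9zy77y9y$79
  sorted[3] = 7978z9zy77y9y$
  sorted[4] = 7y9y$7978z9zy7
  sorted[5] = 8z9zy77y9y$797
  sorted[6] = 978z9zy77y9y$7
  sorted[7] = 9y$7978z9zy77y
  sorted[8] = 9zy77y9y$7978z
  sorted[9] = y$7978z9zy77y9
  sorted[10] = y77y9y$7978z9z
  sorted[11] = y9y$7978z9zy77
  sorted[12] = z9zy77y9y$7978
  sorted[13] = zy77y9y$7978z9
sorted[7] = 9y$7978z9zy77y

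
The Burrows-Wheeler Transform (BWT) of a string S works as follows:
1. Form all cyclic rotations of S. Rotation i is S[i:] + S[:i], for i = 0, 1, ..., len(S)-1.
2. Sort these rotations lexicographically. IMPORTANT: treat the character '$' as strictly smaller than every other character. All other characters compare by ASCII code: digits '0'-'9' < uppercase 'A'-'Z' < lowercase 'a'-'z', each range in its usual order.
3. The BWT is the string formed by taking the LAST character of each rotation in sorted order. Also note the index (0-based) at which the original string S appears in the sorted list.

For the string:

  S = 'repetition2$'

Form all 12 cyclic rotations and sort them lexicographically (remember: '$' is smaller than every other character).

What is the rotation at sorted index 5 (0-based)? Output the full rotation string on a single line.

Answer: ition2$repet

Derivation:
All 12 rotations (rotation i = S[i:]+S[:i]):
  rot[0] = repetition2$
  rot[1] = epetition2$r
  rot[2] = petition2$re
  rot[3] = etition2$rep
  rot[4] = tition2$repe
  rot[5] = ition2$repet
  rot[6] = tion2$repeti
  rot[7] = ion2$repetit
  rot[8] = on2$repetiti
  rot[9] = n2$repetitio
  rot[10] = 2$repetition
  rot[11] = $repetition2
Sorted (with $ < everything):
  sorted[0] = $repetition2
  sorted[1] = 2$repetition
  sorted[2] = epetition2$r
  sorted[3] = etition2$rep
  sorted[4] = ion2$repetit
  sorted[5] = ition2$repet
  sorted[6] = n2$repetitio
  sorted[7] = on2$repetiti
  sorted[8] = petition2$re
  sorted[9] = repetition2$
  sorted[10] = tion2$repeti
  sorted[11] = tition2$repe
sorted[5] = ition2$repet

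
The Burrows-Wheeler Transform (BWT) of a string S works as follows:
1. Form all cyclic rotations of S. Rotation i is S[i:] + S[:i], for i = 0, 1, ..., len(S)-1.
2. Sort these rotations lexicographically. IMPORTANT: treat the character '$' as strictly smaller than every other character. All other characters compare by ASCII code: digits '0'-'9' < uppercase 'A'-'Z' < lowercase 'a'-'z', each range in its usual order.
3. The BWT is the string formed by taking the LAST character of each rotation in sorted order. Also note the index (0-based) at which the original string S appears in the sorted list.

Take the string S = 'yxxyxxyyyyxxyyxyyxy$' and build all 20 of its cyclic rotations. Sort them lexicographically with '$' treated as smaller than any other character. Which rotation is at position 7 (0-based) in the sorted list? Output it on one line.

All 20 rotations (rotation i = S[i:]+S[:i]):
  rot[0] = yxxyxxyyyyxxyyxyyxy$
  rot[1] = xxyxxyyyyxxyyxyyxy$y
  rot[2] = xyxxyyyyxxyyxyyxy$yx
  rot[3] = yxxyyyyxxyyxyyxy$yxx
  rot[4] = xxyyyyxxyyxyyxy$yxxy
  rot[5] = xyyyyxxyyxyyxy$yxxyx
  rot[6] = yyyyxxyyxyyxy$yxxyxx
  rot[7] = yyyxxyyxyyxy$yxxyxxy
  rot[8] = yyxxyyxyyxy$yxxyxxyy
  rot[9] = yxxyyxyyxy$yxxyxxyyy
  rot[10] = xxyyxyyxy$yxxyxxyyyy
  rot[11] = xyyxyyxy$yxxyxxyyyyx
  rot[12] = yyxyyxy$yxxyxxyyyyxx
  rot[13] = yxyyxy$yxxyxxyyyyxxy
  rot[14] = xyyxy$yxxyxxyyyyxxyy
  rot[15] = yyxy$yxxyxxyyyyxxyyx
  rot[16] = yxy$yxxyxxyyyyxxyyxy
  rot[17] = xy$yxxyxxyyyyxxyyxyy
  rot[18] = y$yxxyxxyyyyxxyyxyyx
  rot[19] = $yxxyxxyyyyxxyyxyyxy
Sorted (with $ < everything):
  sorted[0] = $yxxyxxyyyyxxyyxyyxy
  sorted[1] = xxyxxyyyyxxyyxyyxy$y
  sorted[2] = xxyyxyyxy$yxxyxxyyyy
  sorted[3] = xxyyyyxxyyxyyxy$yxxy
  sorted[4] = xy$yxxyxxyyyyxxyyxyy
  sorted[5] = xyxxyyyyxxyyxyyxy$yx
  sorted[6] = xyyxy$yxxyxxyyyyxxyy
  sorted[7] = xyyxyyxy$yxxyxxyyyyx
  sorted[8] = xyyyyxxyyxyyxy$yxxyx
  sorted[9] = y$yxxyxxyyyyxxyyxyyx
  sorted[10] = yxxyxxyyyyxxyyxyyxy$
  sorted[11] = yxxyyxyyxy$yxxyxxyyy
  sorted[12] = yxxyyyyxxyyxyyxy$yxx
  sorted[13] = yxy$yxxyxxyyyyxxyyxy
  sorted[14] = yxyyxy$yxxyxxyyyyxxy
  sorted[15] = yyxxyyxyyxy$yxxyxxyy
  sorted[16] = yyxy$yxxyxxyyyyxxyyx
  sorted[17] = yyxyyxy$yxxyxxyyyyxx
  sorted[18] = yyyxxyyxyyxy$yxxyxxy
  sorted[19] = yyyyxxyyxyyxy$yxxyxx
sorted[7] = xyyxyyxy$yxxyxxyyyyx

Answer: xyyxyyxy$yxxyxxyyyyx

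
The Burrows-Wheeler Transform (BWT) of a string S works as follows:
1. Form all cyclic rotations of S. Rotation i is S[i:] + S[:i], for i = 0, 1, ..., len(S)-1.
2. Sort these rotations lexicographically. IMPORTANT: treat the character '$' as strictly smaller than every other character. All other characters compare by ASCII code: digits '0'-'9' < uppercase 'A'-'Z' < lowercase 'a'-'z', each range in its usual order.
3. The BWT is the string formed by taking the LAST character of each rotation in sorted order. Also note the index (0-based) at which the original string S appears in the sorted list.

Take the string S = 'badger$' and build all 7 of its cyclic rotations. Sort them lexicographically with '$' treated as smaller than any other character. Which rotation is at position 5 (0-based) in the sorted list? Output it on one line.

Answer: ger$bad

Derivation:
All 7 rotations (rotation i = S[i:]+S[:i]):
  rot[0] = badger$
  rot[1] = adger$b
  rot[2] = dger$ba
  rot[3] = ger$bad
  rot[4] = er$badg
  rot[5] = r$badge
  rot[6] = $badger
Sorted (with $ < everything):
  sorted[0] = $badger
  sorted[1] = adger$b
  sorted[2] = badger$
  sorted[3] = dger$ba
  sorted[4] = er$badg
  sorted[5] = ger$bad
  sorted[6] = r$badge
sorted[5] = ger$bad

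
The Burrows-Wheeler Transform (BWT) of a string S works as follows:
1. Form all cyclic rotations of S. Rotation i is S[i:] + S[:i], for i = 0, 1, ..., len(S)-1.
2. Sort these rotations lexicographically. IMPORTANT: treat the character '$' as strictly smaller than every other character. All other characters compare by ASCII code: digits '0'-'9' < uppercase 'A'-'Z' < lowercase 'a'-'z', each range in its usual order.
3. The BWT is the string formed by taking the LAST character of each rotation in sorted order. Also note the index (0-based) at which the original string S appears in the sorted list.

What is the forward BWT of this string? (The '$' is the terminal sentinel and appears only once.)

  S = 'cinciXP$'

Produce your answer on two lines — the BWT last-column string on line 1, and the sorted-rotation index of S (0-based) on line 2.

All 8 rotations (rotation i = S[i:]+S[:i]):
  rot[0] = cinciXP$
  rot[1] = inciXP$c
  rot[2] = nciXP$ci
  rot[3] = ciXP$cin
  rot[4] = iXP$cinc
  rot[5] = XP$cinci
  rot[6] = P$cinciX
  rot[7] = $cinciXP
Sorted (with $ < everything):
  sorted[0] = $cinciXP  (last char: 'P')
  sorted[1] = P$cinciX  (last char: 'X')
  sorted[2] = XP$cinci  (last char: 'i')
  sorted[3] = ciXP$cin  (last char: 'n')
  sorted[4] = cinciXP$  (last char: '$')
  sorted[5] = iXP$cinc  (last char: 'c')
  sorted[6] = inciXP$c  (last char: 'c')
  sorted[7] = nciXP$ci  (last char: 'i')
Last column: PXin$cci
Original string S is at sorted index 4

Answer: PXin$cci
4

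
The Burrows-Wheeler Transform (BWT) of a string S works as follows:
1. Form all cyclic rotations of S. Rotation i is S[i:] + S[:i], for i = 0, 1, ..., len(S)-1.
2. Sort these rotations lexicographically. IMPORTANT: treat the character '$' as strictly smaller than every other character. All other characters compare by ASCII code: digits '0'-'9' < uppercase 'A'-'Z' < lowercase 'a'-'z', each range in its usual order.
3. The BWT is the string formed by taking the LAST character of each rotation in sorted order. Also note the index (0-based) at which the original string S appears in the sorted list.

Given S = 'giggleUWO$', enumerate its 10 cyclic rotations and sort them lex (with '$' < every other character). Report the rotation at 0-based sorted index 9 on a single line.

Answer: leUWO$gigg

Derivation:
All 10 rotations (rotation i = S[i:]+S[:i]):
  rot[0] = giggleUWO$
  rot[1] = iggleUWO$g
  rot[2] = ggleUWO$gi
  rot[3] = gleUWO$gig
  rot[4] = leUWO$gigg
  rot[5] = eUWO$giggl
  rot[6] = UWO$giggle
  rot[7] = WO$giggleU
  rot[8] = O$giggleUW
  rot[9] = $giggleUWO
Sorted (with $ < everything):
  sorted[0] = $giggleUWO
  sorted[1] = O$giggleUW
  sorted[2] = UWO$giggle
  sorted[3] = WO$giggleU
  sorted[4] = eUWO$giggl
  sorted[5] = ggleUWO$gi
  sorted[6] = giggleUWO$
  sorted[7] = gleUWO$gig
  sorted[8] = iggleUWO$g
  sorted[9] = leUWO$gigg
sorted[9] = leUWO$gigg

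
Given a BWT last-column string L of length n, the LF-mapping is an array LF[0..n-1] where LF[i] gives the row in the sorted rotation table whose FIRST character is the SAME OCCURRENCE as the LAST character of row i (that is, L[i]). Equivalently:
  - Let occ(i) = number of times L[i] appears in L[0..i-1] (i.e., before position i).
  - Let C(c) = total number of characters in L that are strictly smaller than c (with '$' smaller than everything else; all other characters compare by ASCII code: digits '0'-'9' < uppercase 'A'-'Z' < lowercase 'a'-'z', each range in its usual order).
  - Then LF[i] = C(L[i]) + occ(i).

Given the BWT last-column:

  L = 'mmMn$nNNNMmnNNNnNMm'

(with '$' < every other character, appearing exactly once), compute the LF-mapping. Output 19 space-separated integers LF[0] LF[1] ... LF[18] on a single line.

Answer: 11 12 1 15 0 16 4 5 6 2 13 17 7 8 9 18 10 3 14

Derivation:
Char counts: '$':1, 'M':3, 'N':7, 'm':4, 'n':4
C (first-col start): C('$')=0, C('M')=1, C('N')=4, C('m')=11, C('n')=15
L[0]='m': occ=0, LF[0]=C('m')+0=11+0=11
L[1]='m': occ=1, LF[1]=C('m')+1=11+1=12
L[2]='M': occ=0, LF[2]=C('M')+0=1+0=1
L[3]='n': occ=0, LF[3]=C('n')+0=15+0=15
L[4]='$': occ=0, LF[4]=C('$')+0=0+0=0
L[5]='n': occ=1, LF[5]=C('n')+1=15+1=16
L[6]='N': occ=0, LF[6]=C('N')+0=4+0=4
L[7]='N': occ=1, LF[7]=C('N')+1=4+1=5
L[8]='N': occ=2, LF[8]=C('N')+2=4+2=6
L[9]='M': occ=1, LF[9]=C('M')+1=1+1=2
L[10]='m': occ=2, LF[10]=C('m')+2=11+2=13
L[11]='n': occ=2, LF[11]=C('n')+2=15+2=17
L[12]='N': occ=3, LF[12]=C('N')+3=4+3=7
L[13]='N': occ=4, LF[13]=C('N')+4=4+4=8
L[14]='N': occ=5, LF[14]=C('N')+5=4+5=9
L[15]='n': occ=3, LF[15]=C('n')+3=15+3=18
L[16]='N': occ=6, LF[16]=C('N')+6=4+6=10
L[17]='M': occ=2, LF[17]=C('M')+2=1+2=3
L[18]='m': occ=3, LF[18]=C('m')+3=11+3=14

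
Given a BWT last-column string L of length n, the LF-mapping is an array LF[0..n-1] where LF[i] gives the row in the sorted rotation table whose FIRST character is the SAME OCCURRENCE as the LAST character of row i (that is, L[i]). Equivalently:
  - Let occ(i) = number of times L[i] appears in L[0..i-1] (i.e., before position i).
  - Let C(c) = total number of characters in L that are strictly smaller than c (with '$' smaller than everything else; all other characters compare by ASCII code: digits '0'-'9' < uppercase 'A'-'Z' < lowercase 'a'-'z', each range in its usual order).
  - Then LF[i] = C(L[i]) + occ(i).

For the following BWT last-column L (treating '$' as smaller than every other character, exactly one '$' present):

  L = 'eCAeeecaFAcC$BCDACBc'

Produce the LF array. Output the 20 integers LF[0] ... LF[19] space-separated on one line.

Char counts: '$':1, 'A':3, 'B':2, 'C':4, 'D':1, 'F':1, 'a':1, 'c':3, 'e':4
C (first-col start): C('$')=0, C('A')=1, C('B')=4, C('C')=6, C('D')=10, C('F')=11, C('a')=12, C('c')=13, C('e')=16
L[0]='e': occ=0, LF[0]=C('e')+0=16+0=16
L[1]='C': occ=0, LF[1]=C('C')+0=6+0=6
L[2]='A': occ=0, LF[2]=C('A')+0=1+0=1
L[3]='e': occ=1, LF[3]=C('e')+1=16+1=17
L[4]='e': occ=2, LF[4]=C('e')+2=16+2=18
L[5]='e': occ=3, LF[5]=C('e')+3=16+3=19
L[6]='c': occ=0, LF[6]=C('c')+0=13+0=13
L[7]='a': occ=0, LF[7]=C('a')+0=12+0=12
L[8]='F': occ=0, LF[8]=C('F')+0=11+0=11
L[9]='A': occ=1, LF[9]=C('A')+1=1+1=2
L[10]='c': occ=1, LF[10]=C('c')+1=13+1=14
L[11]='C': occ=1, LF[11]=C('C')+1=6+1=7
L[12]='$': occ=0, LF[12]=C('$')+0=0+0=0
L[13]='B': occ=0, LF[13]=C('B')+0=4+0=4
L[14]='C': occ=2, LF[14]=C('C')+2=6+2=8
L[15]='D': occ=0, LF[15]=C('D')+0=10+0=10
L[16]='A': occ=2, LF[16]=C('A')+2=1+2=3
L[17]='C': occ=3, LF[17]=C('C')+3=6+3=9
L[18]='B': occ=1, LF[18]=C('B')+1=4+1=5
L[19]='c': occ=2, LF[19]=C('c')+2=13+2=15

Answer: 16 6 1 17 18 19 13 12 11 2 14 7 0 4 8 10 3 9 5 15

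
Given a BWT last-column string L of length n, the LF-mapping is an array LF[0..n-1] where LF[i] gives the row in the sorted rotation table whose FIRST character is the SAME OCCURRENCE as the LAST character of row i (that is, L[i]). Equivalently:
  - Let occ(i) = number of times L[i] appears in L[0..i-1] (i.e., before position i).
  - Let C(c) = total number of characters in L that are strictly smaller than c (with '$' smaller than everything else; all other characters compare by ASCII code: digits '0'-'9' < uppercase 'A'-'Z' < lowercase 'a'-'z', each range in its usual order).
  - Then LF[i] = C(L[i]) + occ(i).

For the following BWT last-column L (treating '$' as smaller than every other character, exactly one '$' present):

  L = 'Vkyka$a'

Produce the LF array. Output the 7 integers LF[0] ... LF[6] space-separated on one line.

Answer: 1 4 6 5 2 0 3

Derivation:
Char counts: '$':1, 'V':1, 'a':2, 'k':2, 'y':1
C (first-col start): C('$')=0, C('V')=1, C('a')=2, C('k')=4, C('y')=6
L[0]='V': occ=0, LF[0]=C('V')+0=1+0=1
L[1]='k': occ=0, LF[1]=C('k')+0=4+0=4
L[2]='y': occ=0, LF[2]=C('y')+0=6+0=6
L[3]='k': occ=1, LF[3]=C('k')+1=4+1=5
L[4]='a': occ=0, LF[4]=C('a')+0=2+0=2
L[5]='$': occ=0, LF[5]=C('$')+0=0+0=0
L[6]='a': occ=1, LF[6]=C('a')+1=2+1=3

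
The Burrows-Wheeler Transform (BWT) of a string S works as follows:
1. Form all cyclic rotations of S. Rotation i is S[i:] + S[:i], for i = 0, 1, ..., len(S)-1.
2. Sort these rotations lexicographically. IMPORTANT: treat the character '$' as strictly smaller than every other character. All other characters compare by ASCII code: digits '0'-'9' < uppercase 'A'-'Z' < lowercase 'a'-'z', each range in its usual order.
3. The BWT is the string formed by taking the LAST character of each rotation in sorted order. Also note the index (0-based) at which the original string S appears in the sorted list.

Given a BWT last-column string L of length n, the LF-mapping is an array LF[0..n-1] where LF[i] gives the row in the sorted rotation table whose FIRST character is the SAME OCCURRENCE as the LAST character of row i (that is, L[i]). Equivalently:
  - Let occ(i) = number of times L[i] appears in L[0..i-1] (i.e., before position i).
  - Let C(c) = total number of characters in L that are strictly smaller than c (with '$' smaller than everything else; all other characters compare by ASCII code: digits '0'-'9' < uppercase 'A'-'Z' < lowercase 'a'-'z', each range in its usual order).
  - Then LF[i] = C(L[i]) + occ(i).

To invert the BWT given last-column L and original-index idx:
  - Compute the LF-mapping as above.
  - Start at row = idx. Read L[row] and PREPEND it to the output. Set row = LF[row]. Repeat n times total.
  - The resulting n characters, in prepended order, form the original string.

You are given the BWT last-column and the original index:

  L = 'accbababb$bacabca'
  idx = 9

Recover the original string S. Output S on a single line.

Answer: bbaaccbcaabbbaca$

Derivation:
LF mapping: 1 13 14 7 2 8 3 9 10 0 11 4 15 5 12 16 6
Walk LF starting at row 9, prepending L[row]:
  step 1: row=9, L[9]='$', prepend. Next row=LF[9]=0
  step 2: row=0, L[0]='a', prepend. Next row=LF[0]=1
  step 3: row=1, L[1]='c', prepend. Next row=LF[1]=13
  step 4: row=13, L[13]='a', prepend. Next row=LF[13]=5
  step 5: row=5, L[5]='b', prepend. Next row=LF[5]=8
  step 6: row=8, L[8]='b', prepend. Next row=LF[8]=10
  step 7: row=10, L[10]='b', prepend. Next row=LF[10]=11
  step 8: row=11, L[11]='a', prepend. Next row=LF[11]=4
  step 9: row=4, L[4]='a', prepend. Next row=LF[4]=2
  step 10: row=2, L[2]='c', prepend. Next row=LF[2]=14
  step 11: row=14, L[14]='b', prepend. Next row=LF[14]=12
  step 12: row=12, L[12]='c', prepend. Next row=LF[12]=15
  step 13: row=15, L[15]='c', prepend. Next row=LF[15]=16
  step 14: row=16, L[16]='a', prepend. Next row=LF[16]=6
  step 15: row=6, L[6]='a', prepend. Next row=LF[6]=3
  step 16: row=3, L[3]='b', prepend. Next row=LF[3]=7
  step 17: row=7, L[7]='b', prepend. Next row=LF[7]=9
Reversed output: bbaaccbcaabbbaca$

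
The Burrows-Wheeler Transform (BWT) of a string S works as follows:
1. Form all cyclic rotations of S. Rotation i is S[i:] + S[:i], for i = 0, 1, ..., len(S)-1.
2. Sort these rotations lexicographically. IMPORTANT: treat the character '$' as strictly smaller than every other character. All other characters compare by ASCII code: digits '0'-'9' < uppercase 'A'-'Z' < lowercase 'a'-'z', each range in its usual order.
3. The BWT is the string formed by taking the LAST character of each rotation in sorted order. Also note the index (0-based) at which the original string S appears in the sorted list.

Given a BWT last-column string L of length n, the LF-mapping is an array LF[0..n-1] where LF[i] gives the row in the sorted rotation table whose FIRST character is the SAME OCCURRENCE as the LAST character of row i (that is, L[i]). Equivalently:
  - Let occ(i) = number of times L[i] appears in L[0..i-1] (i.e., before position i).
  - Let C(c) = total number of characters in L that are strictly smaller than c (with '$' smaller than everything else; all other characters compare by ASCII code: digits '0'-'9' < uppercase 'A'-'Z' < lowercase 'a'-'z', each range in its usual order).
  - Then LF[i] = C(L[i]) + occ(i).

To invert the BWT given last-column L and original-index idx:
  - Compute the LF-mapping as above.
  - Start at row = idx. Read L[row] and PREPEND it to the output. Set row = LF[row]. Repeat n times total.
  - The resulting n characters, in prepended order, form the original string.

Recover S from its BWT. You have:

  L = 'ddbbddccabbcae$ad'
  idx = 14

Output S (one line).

Answer: dbadedbadacbcbcd$

Derivation:
LF mapping: 11 12 4 5 13 14 8 9 1 6 7 10 2 16 0 3 15
Walk LF starting at row 14, prepending L[row]:
  step 1: row=14, L[14]='$', prepend. Next row=LF[14]=0
  step 2: row=0, L[0]='d', prepend. Next row=LF[0]=11
  step 3: row=11, L[11]='c', prepend. Next row=LF[11]=10
  step 4: row=10, L[10]='b', prepend. Next row=LF[10]=7
  step 5: row=7, L[7]='c', prepend. Next row=LF[7]=9
  step 6: row=9, L[9]='b', prepend. Next row=LF[9]=6
  step 7: row=6, L[6]='c', prepend. Next row=LF[6]=8
  step 8: row=8, L[8]='a', prepend. Next row=LF[8]=1
  step 9: row=1, L[1]='d', prepend. Next row=LF[1]=12
  step 10: row=12, L[12]='a', prepend. Next row=LF[12]=2
  step 11: row=2, L[2]='b', prepend. Next row=LF[2]=4
  step 12: row=4, L[4]='d', prepend. Next row=LF[4]=13
  step 13: row=13, L[13]='e', prepend. Next row=LF[13]=16
  step 14: row=16, L[16]='d', prepend. Next row=LF[16]=15
  step 15: row=15, L[15]='a', prepend. Next row=LF[15]=3
  step 16: row=3, L[3]='b', prepend. Next row=LF[3]=5
  step 17: row=5, L[5]='d', prepend. Next row=LF[5]=14
Reversed output: dbadedbadacbcbcd$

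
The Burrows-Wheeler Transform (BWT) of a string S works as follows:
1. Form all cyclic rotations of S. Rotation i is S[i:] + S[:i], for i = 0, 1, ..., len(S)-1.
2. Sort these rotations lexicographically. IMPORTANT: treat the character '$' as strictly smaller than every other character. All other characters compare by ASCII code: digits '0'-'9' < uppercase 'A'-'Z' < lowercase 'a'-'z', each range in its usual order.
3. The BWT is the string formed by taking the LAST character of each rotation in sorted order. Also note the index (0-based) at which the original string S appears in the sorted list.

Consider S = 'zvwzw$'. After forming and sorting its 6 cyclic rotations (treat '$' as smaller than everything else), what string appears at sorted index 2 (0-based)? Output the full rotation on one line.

All 6 rotations (rotation i = S[i:]+S[:i]):
  rot[0] = zvwzw$
  rot[1] = vwzw$z
  rot[2] = wzw$zv
  rot[3] = zw$zvw
  rot[4] = w$zvwz
  rot[5] = $zvwzw
Sorted (with $ < everything):
  sorted[0] = $zvwzw
  sorted[1] = vwzw$z
  sorted[2] = w$zvwz
  sorted[3] = wzw$zv
  sorted[4] = zvwzw$
  sorted[5] = zw$zvw
sorted[2] = w$zvwz

Answer: w$zvwz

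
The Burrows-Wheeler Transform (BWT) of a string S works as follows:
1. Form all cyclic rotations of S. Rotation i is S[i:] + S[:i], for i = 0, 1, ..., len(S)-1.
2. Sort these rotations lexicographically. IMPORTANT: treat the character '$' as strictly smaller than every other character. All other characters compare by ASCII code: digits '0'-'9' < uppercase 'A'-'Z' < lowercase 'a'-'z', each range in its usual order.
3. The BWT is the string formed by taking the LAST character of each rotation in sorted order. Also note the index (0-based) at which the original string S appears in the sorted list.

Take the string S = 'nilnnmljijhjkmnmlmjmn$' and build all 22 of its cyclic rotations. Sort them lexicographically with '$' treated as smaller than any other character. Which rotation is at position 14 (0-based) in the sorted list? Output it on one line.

Answer: mlmjmn$nilnnmljijhjkmn

Derivation:
All 22 rotations (rotation i = S[i:]+S[:i]):
  rot[0] = nilnnmljijhjkmnmlmjmn$
  rot[1] = ilnnmljijhjkmnmlmjmn$n
  rot[2] = lnnmljijhjkmnmlmjmn$ni
  rot[3] = nnmljijhjkmnmlmjmn$nil
  rot[4] = nmljijhjkmnmlmjmn$niln
  rot[5] = mljijhjkmnmlmjmn$nilnn
  rot[6] = ljijhjkmnmlmjmn$nilnnm
  rot[7] = jijhjkmnmlmjmn$nilnnml
  rot[8] = ijhjkmnmlmjmn$nilnnmlj
  rot[9] = jhjkmnmlmjmn$nilnnmlji
  rot[10] = hjkmnmlmjmn$nilnnmljij
  rot[11] = jkmnmlmjmn$nilnnmljijh
  rot[12] = kmnmlmjmn$nilnnmljijhj
  rot[13] = mnmlmjmn$nilnnmljijhjk
  rot[14] = nmlmjmn$nilnnmljijhjkm
  rot[15] = mlmjmn$nilnnmljijhjkmn
  rot[16] = lmjmn$nilnnmljijhjkmnm
  rot[17] = mjmn$nilnnmljijhjkmnml
  rot[18] = jmn$nilnnmljijhjkmnmlm
  rot[19] = mn$nilnnmljijhjkmnmlmj
  rot[20] = n$nilnnmljijhjkmnmlmjm
  rot[21] = $nilnnmljijhjkmnmlmjmn
Sorted (with $ < everything):
  sorted[0] = $nilnnmljijhjkmnmlmjmn
  sorted[1] = hjkmnmlmjmn$nilnnmljij
  sorted[2] = ijhjkmnmlmjmn$nilnnmlj
  sorted[3] = ilnnmljijhjkmnmlmjmn$n
  sorted[4] = jhjkmnmlmjmn$nilnnmlji
  sorted[5] = jijhjkmnmlmjmn$nilnnml
  sorted[6] = jkmnmlmjmn$nilnnmljijh
  sorted[7] = jmn$nilnnmljijhjkmnmlm
  sorted[8] = kmnmlmjmn$nilnnmljijhj
  sorted[9] = ljijhjkmnmlmjmn$nilnnm
  sorted[10] = lmjmn$nilnnmljijhjkmnm
  sorted[11] = lnnmljijhjkmnmlmjmn$ni
  sorted[12] = mjmn$nilnnmljijhjkmnml
  sorted[13] = mljijhjkmnmlmjmn$nilnn
  sorted[14] = mlmjmn$nilnnmljijhjkmn
  sorted[15] = mn$nilnnmljijhjkmnmlmj
  sorted[16] = mnmlmjmn$nilnnmljijhjk
  sorted[17] = n$nilnnmljijhjkmnmlmjm
  sorted[18] = nilnnmljijhjkmnmlmjmn$
  sorted[19] = nmljijhjkmnmlmjmn$niln
  sorted[20] = nmlmjmn$nilnnmljijhjkm
  sorted[21] = nnmljijhjkmnmlmjmn$nil
sorted[14] = mlmjmn$nilnnmljijhjkmn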